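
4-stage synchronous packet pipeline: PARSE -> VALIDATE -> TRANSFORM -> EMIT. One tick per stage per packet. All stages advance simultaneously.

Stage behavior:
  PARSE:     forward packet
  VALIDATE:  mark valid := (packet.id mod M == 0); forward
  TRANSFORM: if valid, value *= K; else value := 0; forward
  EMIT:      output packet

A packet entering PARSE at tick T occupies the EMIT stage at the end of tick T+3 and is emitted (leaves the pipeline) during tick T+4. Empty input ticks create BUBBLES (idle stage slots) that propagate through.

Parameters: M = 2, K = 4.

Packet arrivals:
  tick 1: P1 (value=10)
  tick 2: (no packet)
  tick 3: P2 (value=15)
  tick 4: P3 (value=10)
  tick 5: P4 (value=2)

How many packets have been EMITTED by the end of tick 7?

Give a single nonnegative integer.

Answer: 2

Derivation:
Tick 1: [PARSE:P1(v=10,ok=F), VALIDATE:-, TRANSFORM:-, EMIT:-] out:-; in:P1
Tick 2: [PARSE:-, VALIDATE:P1(v=10,ok=F), TRANSFORM:-, EMIT:-] out:-; in:-
Tick 3: [PARSE:P2(v=15,ok=F), VALIDATE:-, TRANSFORM:P1(v=0,ok=F), EMIT:-] out:-; in:P2
Tick 4: [PARSE:P3(v=10,ok=F), VALIDATE:P2(v=15,ok=T), TRANSFORM:-, EMIT:P1(v=0,ok=F)] out:-; in:P3
Tick 5: [PARSE:P4(v=2,ok=F), VALIDATE:P3(v=10,ok=F), TRANSFORM:P2(v=60,ok=T), EMIT:-] out:P1(v=0); in:P4
Tick 6: [PARSE:-, VALIDATE:P4(v=2,ok=T), TRANSFORM:P3(v=0,ok=F), EMIT:P2(v=60,ok=T)] out:-; in:-
Tick 7: [PARSE:-, VALIDATE:-, TRANSFORM:P4(v=8,ok=T), EMIT:P3(v=0,ok=F)] out:P2(v=60); in:-
Emitted by tick 7: ['P1', 'P2']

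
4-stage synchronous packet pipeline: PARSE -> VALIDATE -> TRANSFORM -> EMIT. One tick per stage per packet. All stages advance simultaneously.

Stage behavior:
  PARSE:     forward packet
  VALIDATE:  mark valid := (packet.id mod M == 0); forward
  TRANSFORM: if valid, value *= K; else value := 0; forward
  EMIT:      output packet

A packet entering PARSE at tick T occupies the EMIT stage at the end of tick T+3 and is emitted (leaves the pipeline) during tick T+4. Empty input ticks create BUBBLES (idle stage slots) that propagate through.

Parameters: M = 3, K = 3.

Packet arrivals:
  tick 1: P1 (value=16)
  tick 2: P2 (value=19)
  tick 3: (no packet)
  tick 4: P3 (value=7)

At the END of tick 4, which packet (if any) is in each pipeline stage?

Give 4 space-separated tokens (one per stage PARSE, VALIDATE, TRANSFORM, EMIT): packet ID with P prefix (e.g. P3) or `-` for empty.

Tick 1: [PARSE:P1(v=16,ok=F), VALIDATE:-, TRANSFORM:-, EMIT:-] out:-; in:P1
Tick 2: [PARSE:P2(v=19,ok=F), VALIDATE:P1(v=16,ok=F), TRANSFORM:-, EMIT:-] out:-; in:P2
Tick 3: [PARSE:-, VALIDATE:P2(v=19,ok=F), TRANSFORM:P1(v=0,ok=F), EMIT:-] out:-; in:-
Tick 4: [PARSE:P3(v=7,ok=F), VALIDATE:-, TRANSFORM:P2(v=0,ok=F), EMIT:P1(v=0,ok=F)] out:-; in:P3
At end of tick 4: ['P3', '-', 'P2', 'P1']

Answer: P3 - P2 P1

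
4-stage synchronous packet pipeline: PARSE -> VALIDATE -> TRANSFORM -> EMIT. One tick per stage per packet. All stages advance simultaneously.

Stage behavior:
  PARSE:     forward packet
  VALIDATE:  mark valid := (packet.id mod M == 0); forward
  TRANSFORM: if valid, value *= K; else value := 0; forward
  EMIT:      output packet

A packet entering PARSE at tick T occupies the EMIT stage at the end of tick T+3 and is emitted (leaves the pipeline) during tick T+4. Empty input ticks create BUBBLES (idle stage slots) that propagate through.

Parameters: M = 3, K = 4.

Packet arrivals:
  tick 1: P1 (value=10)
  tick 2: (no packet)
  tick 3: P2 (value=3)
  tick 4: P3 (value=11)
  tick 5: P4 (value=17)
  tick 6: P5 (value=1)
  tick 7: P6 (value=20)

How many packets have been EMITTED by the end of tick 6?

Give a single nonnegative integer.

Tick 1: [PARSE:P1(v=10,ok=F), VALIDATE:-, TRANSFORM:-, EMIT:-] out:-; in:P1
Tick 2: [PARSE:-, VALIDATE:P1(v=10,ok=F), TRANSFORM:-, EMIT:-] out:-; in:-
Tick 3: [PARSE:P2(v=3,ok=F), VALIDATE:-, TRANSFORM:P1(v=0,ok=F), EMIT:-] out:-; in:P2
Tick 4: [PARSE:P3(v=11,ok=F), VALIDATE:P2(v=3,ok=F), TRANSFORM:-, EMIT:P1(v=0,ok=F)] out:-; in:P3
Tick 5: [PARSE:P4(v=17,ok=F), VALIDATE:P3(v=11,ok=T), TRANSFORM:P2(v=0,ok=F), EMIT:-] out:P1(v=0); in:P4
Tick 6: [PARSE:P5(v=1,ok=F), VALIDATE:P4(v=17,ok=F), TRANSFORM:P3(v=44,ok=T), EMIT:P2(v=0,ok=F)] out:-; in:P5
Emitted by tick 6: ['P1']

Answer: 1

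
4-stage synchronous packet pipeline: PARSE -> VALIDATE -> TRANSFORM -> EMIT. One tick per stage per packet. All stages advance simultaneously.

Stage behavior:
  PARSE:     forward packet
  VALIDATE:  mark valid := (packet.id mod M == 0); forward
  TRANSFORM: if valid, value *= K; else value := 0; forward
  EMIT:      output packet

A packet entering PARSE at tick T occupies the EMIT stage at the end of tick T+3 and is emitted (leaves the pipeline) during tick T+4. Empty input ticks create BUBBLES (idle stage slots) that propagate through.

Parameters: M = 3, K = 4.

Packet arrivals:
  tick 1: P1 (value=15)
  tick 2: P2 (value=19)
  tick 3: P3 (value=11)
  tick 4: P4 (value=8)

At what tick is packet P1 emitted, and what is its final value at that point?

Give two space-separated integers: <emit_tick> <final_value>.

Tick 1: [PARSE:P1(v=15,ok=F), VALIDATE:-, TRANSFORM:-, EMIT:-] out:-; in:P1
Tick 2: [PARSE:P2(v=19,ok=F), VALIDATE:P1(v=15,ok=F), TRANSFORM:-, EMIT:-] out:-; in:P2
Tick 3: [PARSE:P3(v=11,ok=F), VALIDATE:P2(v=19,ok=F), TRANSFORM:P1(v=0,ok=F), EMIT:-] out:-; in:P3
Tick 4: [PARSE:P4(v=8,ok=F), VALIDATE:P3(v=11,ok=T), TRANSFORM:P2(v=0,ok=F), EMIT:P1(v=0,ok=F)] out:-; in:P4
Tick 5: [PARSE:-, VALIDATE:P4(v=8,ok=F), TRANSFORM:P3(v=44,ok=T), EMIT:P2(v=0,ok=F)] out:P1(v=0); in:-
Tick 6: [PARSE:-, VALIDATE:-, TRANSFORM:P4(v=0,ok=F), EMIT:P3(v=44,ok=T)] out:P2(v=0); in:-
Tick 7: [PARSE:-, VALIDATE:-, TRANSFORM:-, EMIT:P4(v=0,ok=F)] out:P3(v=44); in:-
Tick 8: [PARSE:-, VALIDATE:-, TRANSFORM:-, EMIT:-] out:P4(v=0); in:-
P1: arrives tick 1, valid=False (id=1, id%3=1), emit tick 5, final value 0

Answer: 5 0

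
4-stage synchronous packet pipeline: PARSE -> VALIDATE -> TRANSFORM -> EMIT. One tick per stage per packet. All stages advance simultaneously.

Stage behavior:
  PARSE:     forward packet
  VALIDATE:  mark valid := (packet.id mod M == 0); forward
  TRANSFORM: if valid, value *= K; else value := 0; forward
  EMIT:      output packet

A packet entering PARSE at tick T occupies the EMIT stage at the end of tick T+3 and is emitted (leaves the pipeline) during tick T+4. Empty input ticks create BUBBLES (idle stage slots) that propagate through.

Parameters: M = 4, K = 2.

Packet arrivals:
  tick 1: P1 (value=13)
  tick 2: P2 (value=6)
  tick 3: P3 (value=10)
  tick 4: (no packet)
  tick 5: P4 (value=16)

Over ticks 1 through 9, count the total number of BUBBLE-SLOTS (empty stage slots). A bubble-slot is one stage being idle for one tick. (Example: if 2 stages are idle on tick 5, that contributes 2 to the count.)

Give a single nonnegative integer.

Answer: 20

Derivation:
Tick 1: [PARSE:P1(v=13,ok=F), VALIDATE:-, TRANSFORM:-, EMIT:-] out:-; bubbles=3
Tick 2: [PARSE:P2(v=6,ok=F), VALIDATE:P1(v=13,ok=F), TRANSFORM:-, EMIT:-] out:-; bubbles=2
Tick 3: [PARSE:P3(v=10,ok=F), VALIDATE:P2(v=6,ok=F), TRANSFORM:P1(v=0,ok=F), EMIT:-] out:-; bubbles=1
Tick 4: [PARSE:-, VALIDATE:P3(v=10,ok=F), TRANSFORM:P2(v=0,ok=F), EMIT:P1(v=0,ok=F)] out:-; bubbles=1
Tick 5: [PARSE:P4(v=16,ok=F), VALIDATE:-, TRANSFORM:P3(v=0,ok=F), EMIT:P2(v=0,ok=F)] out:P1(v=0); bubbles=1
Tick 6: [PARSE:-, VALIDATE:P4(v=16,ok=T), TRANSFORM:-, EMIT:P3(v=0,ok=F)] out:P2(v=0); bubbles=2
Tick 7: [PARSE:-, VALIDATE:-, TRANSFORM:P4(v=32,ok=T), EMIT:-] out:P3(v=0); bubbles=3
Tick 8: [PARSE:-, VALIDATE:-, TRANSFORM:-, EMIT:P4(v=32,ok=T)] out:-; bubbles=3
Tick 9: [PARSE:-, VALIDATE:-, TRANSFORM:-, EMIT:-] out:P4(v=32); bubbles=4
Total bubble-slots: 20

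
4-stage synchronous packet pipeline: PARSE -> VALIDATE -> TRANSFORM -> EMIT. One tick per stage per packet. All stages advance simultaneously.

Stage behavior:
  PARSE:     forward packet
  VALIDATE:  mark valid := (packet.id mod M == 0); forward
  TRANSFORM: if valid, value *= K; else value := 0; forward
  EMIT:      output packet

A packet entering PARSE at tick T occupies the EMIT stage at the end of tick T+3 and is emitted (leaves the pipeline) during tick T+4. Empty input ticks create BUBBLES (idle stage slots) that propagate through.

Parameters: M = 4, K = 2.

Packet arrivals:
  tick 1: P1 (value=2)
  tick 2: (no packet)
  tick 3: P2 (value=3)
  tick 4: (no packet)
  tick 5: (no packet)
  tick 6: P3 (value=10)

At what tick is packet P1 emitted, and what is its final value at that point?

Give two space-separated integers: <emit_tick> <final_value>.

Tick 1: [PARSE:P1(v=2,ok=F), VALIDATE:-, TRANSFORM:-, EMIT:-] out:-; in:P1
Tick 2: [PARSE:-, VALIDATE:P1(v=2,ok=F), TRANSFORM:-, EMIT:-] out:-; in:-
Tick 3: [PARSE:P2(v=3,ok=F), VALIDATE:-, TRANSFORM:P1(v=0,ok=F), EMIT:-] out:-; in:P2
Tick 4: [PARSE:-, VALIDATE:P2(v=3,ok=F), TRANSFORM:-, EMIT:P1(v=0,ok=F)] out:-; in:-
Tick 5: [PARSE:-, VALIDATE:-, TRANSFORM:P2(v=0,ok=F), EMIT:-] out:P1(v=0); in:-
Tick 6: [PARSE:P3(v=10,ok=F), VALIDATE:-, TRANSFORM:-, EMIT:P2(v=0,ok=F)] out:-; in:P3
Tick 7: [PARSE:-, VALIDATE:P3(v=10,ok=F), TRANSFORM:-, EMIT:-] out:P2(v=0); in:-
Tick 8: [PARSE:-, VALIDATE:-, TRANSFORM:P3(v=0,ok=F), EMIT:-] out:-; in:-
Tick 9: [PARSE:-, VALIDATE:-, TRANSFORM:-, EMIT:P3(v=0,ok=F)] out:-; in:-
Tick 10: [PARSE:-, VALIDATE:-, TRANSFORM:-, EMIT:-] out:P3(v=0); in:-
P1: arrives tick 1, valid=False (id=1, id%4=1), emit tick 5, final value 0

Answer: 5 0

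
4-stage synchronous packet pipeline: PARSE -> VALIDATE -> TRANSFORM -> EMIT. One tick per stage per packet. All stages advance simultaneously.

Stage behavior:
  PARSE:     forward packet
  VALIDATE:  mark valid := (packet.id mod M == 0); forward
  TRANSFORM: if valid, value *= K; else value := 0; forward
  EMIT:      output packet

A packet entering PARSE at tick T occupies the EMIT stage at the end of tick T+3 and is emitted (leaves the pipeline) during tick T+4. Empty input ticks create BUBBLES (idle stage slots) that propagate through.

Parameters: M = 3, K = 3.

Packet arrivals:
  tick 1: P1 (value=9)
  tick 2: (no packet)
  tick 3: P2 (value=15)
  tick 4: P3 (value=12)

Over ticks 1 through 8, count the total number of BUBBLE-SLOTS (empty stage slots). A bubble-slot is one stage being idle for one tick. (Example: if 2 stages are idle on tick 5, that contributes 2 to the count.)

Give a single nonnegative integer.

Tick 1: [PARSE:P1(v=9,ok=F), VALIDATE:-, TRANSFORM:-, EMIT:-] out:-; bubbles=3
Tick 2: [PARSE:-, VALIDATE:P1(v=9,ok=F), TRANSFORM:-, EMIT:-] out:-; bubbles=3
Tick 3: [PARSE:P2(v=15,ok=F), VALIDATE:-, TRANSFORM:P1(v=0,ok=F), EMIT:-] out:-; bubbles=2
Tick 4: [PARSE:P3(v=12,ok=F), VALIDATE:P2(v=15,ok=F), TRANSFORM:-, EMIT:P1(v=0,ok=F)] out:-; bubbles=1
Tick 5: [PARSE:-, VALIDATE:P3(v=12,ok=T), TRANSFORM:P2(v=0,ok=F), EMIT:-] out:P1(v=0); bubbles=2
Tick 6: [PARSE:-, VALIDATE:-, TRANSFORM:P3(v=36,ok=T), EMIT:P2(v=0,ok=F)] out:-; bubbles=2
Tick 7: [PARSE:-, VALIDATE:-, TRANSFORM:-, EMIT:P3(v=36,ok=T)] out:P2(v=0); bubbles=3
Tick 8: [PARSE:-, VALIDATE:-, TRANSFORM:-, EMIT:-] out:P3(v=36); bubbles=4
Total bubble-slots: 20

Answer: 20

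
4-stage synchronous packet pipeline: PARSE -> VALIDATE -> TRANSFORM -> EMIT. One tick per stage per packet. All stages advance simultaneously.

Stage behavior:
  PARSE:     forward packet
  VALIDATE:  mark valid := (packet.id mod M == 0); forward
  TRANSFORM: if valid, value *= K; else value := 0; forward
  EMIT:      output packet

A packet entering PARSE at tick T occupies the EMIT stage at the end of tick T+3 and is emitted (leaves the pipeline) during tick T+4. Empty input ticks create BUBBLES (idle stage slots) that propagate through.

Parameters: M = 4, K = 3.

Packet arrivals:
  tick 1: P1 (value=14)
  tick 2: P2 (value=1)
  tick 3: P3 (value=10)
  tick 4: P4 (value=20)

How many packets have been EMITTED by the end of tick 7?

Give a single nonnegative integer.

Tick 1: [PARSE:P1(v=14,ok=F), VALIDATE:-, TRANSFORM:-, EMIT:-] out:-; in:P1
Tick 2: [PARSE:P2(v=1,ok=F), VALIDATE:P1(v=14,ok=F), TRANSFORM:-, EMIT:-] out:-; in:P2
Tick 3: [PARSE:P3(v=10,ok=F), VALIDATE:P2(v=1,ok=F), TRANSFORM:P1(v=0,ok=F), EMIT:-] out:-; in:P3
Tick 4: [PARSE:P4(v=20,ok=F), VALIDATE:P3(v=10,ok=F), TRANSFORM:P2(v=0,ok=F), EMIT:P1(v=0,ok=F)] out:-; in:P4
Tick 5: [PARSE:-, VALIDATE:P4(v=20,ok=T), TRANSFORM:P3(v=0,ok=F), EMIT:P2(v=0,ok=F)] out:P1(v=0); in:-
Tick 6: [PARSE:-, VALIDATE:-, TRANSFORM:P4(v=60,ok=T), EMIT:P3(v=0,ok=F)] out:P2(v=0); in:-
Tick 7: [PARSE:-, VALIDATE:-, TRANSFORM:-, EMIT:P4(v=60,ok=T)] out:P3(v=0); in:-
Emitted by tick 7: ['P1', 'P2', 'P3']

Answer: 3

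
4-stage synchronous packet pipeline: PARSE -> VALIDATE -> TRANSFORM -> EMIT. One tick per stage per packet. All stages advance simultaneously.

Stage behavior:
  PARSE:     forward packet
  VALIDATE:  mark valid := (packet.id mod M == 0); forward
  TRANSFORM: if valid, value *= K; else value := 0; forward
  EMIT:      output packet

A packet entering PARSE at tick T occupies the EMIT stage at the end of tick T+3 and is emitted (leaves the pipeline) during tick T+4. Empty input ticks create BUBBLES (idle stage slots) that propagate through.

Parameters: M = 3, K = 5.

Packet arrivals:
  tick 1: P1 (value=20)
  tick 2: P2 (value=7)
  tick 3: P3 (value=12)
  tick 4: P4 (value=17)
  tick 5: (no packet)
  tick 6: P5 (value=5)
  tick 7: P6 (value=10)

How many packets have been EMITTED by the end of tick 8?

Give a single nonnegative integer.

Tick 1: [PARSE:P1(v=20,ok=F), VALIDATE:-, TRANSFORM:-, EMIT:-] out:-; in:P1
Tick 2: [PARSE:P2(v=7,ok=F), VALIDATE:P1(v=20,ok=F), TRANSFORM:-, EMIT:-] out:-; in:P2
Tick 3: [PARSE:P3(v=12,ok=F), VALIDATE:P2(v=7,ok=F), TRANSFORM:P1(v=0,ok=F), EMIT:-] out:-; in:P3
Tick 4: [PARSE:P4(v=17,ok=F), VALIDATE:P3(v=12,ok=T), TRANSFORM:P2(v=0,ok=F), EMIT:P1(v=0,ok=F)] out:-; in:P4
Tick 5: [PARSE:-, VALIDATE:P4(v=17,ok=F), TRANSFORM:P3(v=60,ok=T), EMIT:P2(v=0,ok=F)] out:P1(v=0); in:-
Tick 6: [PARSE:P5(v=5,ok=F), VALIDATE:-, TRANSFORM:P4(v=0,ok=F), EMIT:P3(v=60,ok=T)] out:P2(v=0); in:P5
Tick 7: [PARSE:P6(v=10,ok=F), VALIDATE:P5(v=5,ok=F), TRANSFORM:-, EMIT:P4(v=0,ok=F)] out:P3(v=60); in:P6
Tick 8: [PARSE:-, VALIDATE:P6(v=10,ok=T), TRANSFORM:P5(v=0,ok=F), EMIT:-] out:P4(v=0); in:-
Emitted by tick 8: ['P1', 'P2', 'P3', 'P4']

Answer: 4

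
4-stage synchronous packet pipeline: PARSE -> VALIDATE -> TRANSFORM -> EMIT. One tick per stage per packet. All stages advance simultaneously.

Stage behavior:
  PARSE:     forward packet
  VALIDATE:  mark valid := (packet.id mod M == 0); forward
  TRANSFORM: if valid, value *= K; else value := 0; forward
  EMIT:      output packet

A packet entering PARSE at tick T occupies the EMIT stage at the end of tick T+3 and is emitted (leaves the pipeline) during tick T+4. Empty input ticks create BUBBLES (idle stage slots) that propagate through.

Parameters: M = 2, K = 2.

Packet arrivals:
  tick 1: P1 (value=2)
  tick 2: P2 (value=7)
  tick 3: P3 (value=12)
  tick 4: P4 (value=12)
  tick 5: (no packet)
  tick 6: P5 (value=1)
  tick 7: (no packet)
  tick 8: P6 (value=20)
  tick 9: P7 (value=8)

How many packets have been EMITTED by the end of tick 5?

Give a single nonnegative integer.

Tick 1: [PARSE:P1(v=2,ok=F), VALIDATE:-, TRANSFORM:-, EMIT:-] out:-; in:P1
Tick 2: [PARSE:P2(v=7,ok=F), VALIDATE:P1(v=2,ok=F), TRANSFORM:-, EMIT:-] out:-; in:P2
Tick 3: [PARSE:P3(v=12,ok=F), VALIDATE:P2(v=7,ok=T), TRANSFORM:P1(v=0,ok=F), EMIT:-] out:-; in:P3
Tick 4: [PARSE:P4(v=12,ok=F), VALIDATE:P3(v=12,ok=F), TRANSFORM:P2(v=14,ok=T), EMIT:P1(v=0,ok=F)] out:-; in:P4
Tick 5: [PARSE:-, VALIDATE:P4(v=12,ok=T), TRANSFORM:P3(v=0,ok=F), EMIT:P2(v=14,ok=T)] out:P1(v=0); in:-
Emitted by tick 5: ['P1']

Answer: 1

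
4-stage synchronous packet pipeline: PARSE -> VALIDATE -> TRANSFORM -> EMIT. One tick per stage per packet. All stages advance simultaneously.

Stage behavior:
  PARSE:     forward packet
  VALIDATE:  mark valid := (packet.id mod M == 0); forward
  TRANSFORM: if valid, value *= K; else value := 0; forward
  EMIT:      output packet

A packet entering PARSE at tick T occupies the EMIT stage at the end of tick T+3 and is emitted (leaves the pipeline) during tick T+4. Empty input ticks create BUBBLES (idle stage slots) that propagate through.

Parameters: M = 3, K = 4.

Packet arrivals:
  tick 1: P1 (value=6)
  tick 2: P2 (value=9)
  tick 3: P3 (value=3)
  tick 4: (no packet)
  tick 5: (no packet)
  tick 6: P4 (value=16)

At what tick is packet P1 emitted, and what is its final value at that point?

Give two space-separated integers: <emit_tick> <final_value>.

Tick 1: [PARSE:P1(v=6,ok=F), VALIDATE:-, TRANSFORM:-, EMIT:-] out:-; in:P1
Tick 2: [PARSE:P2(v=9,ok=F), VALIDATE:P1(v=6,ok=F), TRANSFORM:-, EMIT:-] out:-; in:P2
Tick 3: [PARSE:P3(v=3,ok=F), VALIDATE:P2(v=9,ok=F), TRANSFORM:P1(v=0,ok=F), EMIT:-] out:-; in:P3
Tick 4: [PARSE:-, VALIDATE:P3(v=3,ok=T), TRANSFORM:P2(v=0,ok=F), EMIT:P1(v=0,ok=F)] out:-; in:-
Tick 5: [PARSE:-, VALIDATE:-, TRANSFORM:P3(v=12,ok=T), EMIT:P2(v=0,ok=F)] out:P1(v=0); in:-
Tick 6: [PARSE:P4(v=16,ok=F), VALIDATE:-, TRANSFORM:-, EMIT:P3(v=12,ok=T)] out:P2(v=0); in:P4
Tick 7: [PARSE:-, VALIDATE:P4(v=16,ok=F), TRANSFORM:-, EMIT:-] out:P3(v=12); in:-
Tick 8: [PARSE:-, VALIDATE:-, TRANSFORM:P4(v=0,ok=F), EMIT:-] out:-; in:-
Tick 9: [PARSE:-, VALIDATE:-, TRANSFORM:-, EMIT:P4(v=0,ok=F)] out:-; in:-
Tick 10: [PARSE:-, VALIDATE:-, TRANSFORM:-, EMIT:-] out:P4(v=0); in:-
P1: arrives tick 1, valid=False (id=1, id%3=1), emit tick 5, final value 0

Answer: 5 0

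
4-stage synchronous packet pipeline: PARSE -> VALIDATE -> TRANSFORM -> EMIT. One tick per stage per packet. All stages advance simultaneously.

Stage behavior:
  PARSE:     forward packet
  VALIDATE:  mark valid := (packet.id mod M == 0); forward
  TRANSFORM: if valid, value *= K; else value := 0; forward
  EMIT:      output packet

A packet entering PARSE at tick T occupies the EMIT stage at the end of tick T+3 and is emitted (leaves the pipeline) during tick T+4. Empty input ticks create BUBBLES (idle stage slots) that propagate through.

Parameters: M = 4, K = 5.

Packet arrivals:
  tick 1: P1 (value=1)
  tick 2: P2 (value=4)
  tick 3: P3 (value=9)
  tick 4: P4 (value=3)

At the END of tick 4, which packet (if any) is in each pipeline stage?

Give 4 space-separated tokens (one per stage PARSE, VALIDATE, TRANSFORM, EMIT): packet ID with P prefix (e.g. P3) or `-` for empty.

Answer: P4 P3 P2 P1

Derivation:
Tick 1: [PARSE:P1(v=1,ok=F), VALIDATE:-, TRANSFORM:-, EMIT:-] out:-; in:P1
Tick 2: [PARSE:P2(v=4,ok=F), VALIDATE:P1(v=1,ok=F), TRANSFORM:-, EMIT:-] out:-; in:P2
Tick 3: [PARSE:P3(v=9,ok=F), VALIDATE:P2(v=4,ok=F), TRANSFORM:P1(v=0,ok=F), EMIT:-] out:-; in:P3
Tick 4: [PARSE:P4(v=3,ok=F), VALIDATE:P3(v=9,ok=F), TRANSFORM:P2(v=0,ok=F), EMIT:P1(v=0,ok=F)] out:-; in:P4
At end of tick 4: ['P4', 'P3', 'P2', 'P1']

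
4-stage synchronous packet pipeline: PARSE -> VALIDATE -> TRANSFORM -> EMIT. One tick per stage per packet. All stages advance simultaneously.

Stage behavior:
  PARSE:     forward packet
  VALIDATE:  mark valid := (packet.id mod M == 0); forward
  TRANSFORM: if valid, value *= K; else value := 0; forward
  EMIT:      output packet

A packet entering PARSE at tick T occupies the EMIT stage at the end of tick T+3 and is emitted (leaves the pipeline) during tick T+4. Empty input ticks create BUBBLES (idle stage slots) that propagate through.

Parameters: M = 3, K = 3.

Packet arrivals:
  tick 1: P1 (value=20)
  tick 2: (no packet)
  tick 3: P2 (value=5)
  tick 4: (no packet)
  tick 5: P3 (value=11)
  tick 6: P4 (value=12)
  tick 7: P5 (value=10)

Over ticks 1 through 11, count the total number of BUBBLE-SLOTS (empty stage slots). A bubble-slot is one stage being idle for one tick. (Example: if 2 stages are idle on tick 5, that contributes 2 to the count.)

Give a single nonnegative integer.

Answer: 24

Derivation:
Tick 1: [PARSE:P1(v=20,ok=F), VALIDATE:-, TRANSFORM:-, EMIT:-] out:-; bubbles=3
Tick 2: [PARSE:-, VALIDATE:P1(v=20,ok=F), TRANSFORM:-, EMIT:-] out:-; bubbles=3
Tick 3: [PARSE:P2(v=5,ok=F), VALIDATE:-, TRANSFORM:P1(v=0,ok=F), EMIT:-] out:-; bubbles=2
Tick 4: [PARSE:-, VALIDATE:P2(v=5,ok=F), TRANSFORM:-, EMIT:P1(v=0,ok=F)] out:-; bubbles=2
Tick 5: [PARSE:P3(v=11,ok=F), VALIDATE:-, TRANSFORM:P2(v=0,ok=F), EMIT:-] out:P1(v=0); bubbles=2
Tick 6: [PARSE:P4(v=12,ok=F), VALIDATE:P3(v=11,ok=T), TRANSFORM:-, EMIT:P2(v=0,ok=F)] out:-; bubbles=1
Tick 7: [PARSE:P5(v=10,ok=F), VALIDATE:P4(v=12,ok=F), TRANSFORM:P3(v=33,ok=T), EMIT:-] out:P2(v=0); bubbles=1
Tick 8: [PARSE:-, VALIDATE:P5(v=10,ok=F), TRANSFORM:P4(v=0,ok=F), EMIT:P3(v=33,ok=T)] out:-; bubbles=1
Tick 9: [PARSE:-, VALIDATE:-, TRANSFORM:P5(v=0,ok=F), EMIT:P4(v=0,ok=F)] out:P3(v=33); bubbles=2
Tick 10: [PARSE:-, VALIDATE:-, TRANSFORM:-, EMIT:P5(v=0,ok=F)] out:P4(v=0); bubbles=3
Tick 11: [PARSE:-, VALIDATE:-, TRANSFORM:-, EMIT:-] out:P5(v=0); bubbles=4
Total bubble-slots: 24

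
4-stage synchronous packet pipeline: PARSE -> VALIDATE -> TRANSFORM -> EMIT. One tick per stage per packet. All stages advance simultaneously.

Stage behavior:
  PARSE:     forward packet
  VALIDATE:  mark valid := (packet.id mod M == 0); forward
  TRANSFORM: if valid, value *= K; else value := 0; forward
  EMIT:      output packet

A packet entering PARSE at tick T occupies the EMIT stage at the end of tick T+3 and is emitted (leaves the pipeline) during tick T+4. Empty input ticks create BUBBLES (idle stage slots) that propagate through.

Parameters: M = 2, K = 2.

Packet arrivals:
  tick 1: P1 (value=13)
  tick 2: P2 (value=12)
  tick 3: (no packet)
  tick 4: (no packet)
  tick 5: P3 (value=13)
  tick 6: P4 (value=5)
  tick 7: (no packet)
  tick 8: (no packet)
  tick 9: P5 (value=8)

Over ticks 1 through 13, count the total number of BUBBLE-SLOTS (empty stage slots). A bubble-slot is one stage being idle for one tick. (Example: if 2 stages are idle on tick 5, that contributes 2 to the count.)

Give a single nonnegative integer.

Tick 1: [PARSE:P1(v=13,ok=F), VALIDATE:-, TRANSFORM:-, EMIT:-] out:-; bubbles=3
Tick 2: [PARSE:P2(v=12,ok=F), VALIDATE:P1(v=13,ok=F), TRANSFORM:-, EMIT:-] out:-; bubbles=2
Tick 3: [PARSE:-, VALIDATE:P2(v=12,ok=T), TRANSFORM:P1(v=0,ok=F), EMIT:-] out:-; bubbles=2
Tick 4: [PARSE:-, VALIDATE:-, TRANSFORM:P2(v=24,ok=T), EMIT:P1(v=0,ok=F)] out:-; bubbles=2
Tick 5: [PARSE:P3(v=13,ok=F), VALIDATE:-, TRANSFORM:-, EMIT:P2(v=24,ok=T)] out:P1(v=0); bubbles=2
Tick 6: [PARSE:P4(v=5,ok=F), VALIDATE:P3(v=13,ok=F), TRANSFORM:-, EMIT:-] out:P2(v=24); bubbles=2
Tick 7: [PARSE:-, VALIDATE:P4(v=5,ok=T), TRANSFORM:P3(v=0,ok=F), EMIT:-] out:-; bubbles=2
Tick 8: [PARSE:-, VALIDATE:-, TRANSFORM:P4(v=10,ok=T), EMIT:P3(v=0,ok=F)] out:-; bubbles=2
Tick 9: [PARSE:P5(v=8,ok=F), VALIDATE:-, TRANSFORM:-, EMIT:P4(v=10,ok=T)] out:P3(v=0); bubbles=2
Tick 10: [PARSE:-, VALIDATE:P5(v=8,ok=F), TRANSFORM:-, EMIT:-] out:P4(v=10); bubbles=3
Tick 11: [PARSE:-, VALIDATE:-, TRANSFORM:P5(v=0,ok=F), EMIT:-] out:-; bubbles=3
Tick 12: [PARSE:-, VALIDATE:-, TRANSFORM:-, EMIT:P5(v=0,ok=F)] out:-; bubbles=3
Tick 13: [PARSE:-, VALIDATE:-, TRANSFORM:-, EMIT:-] out:P5(v=0); bubbles=4
Total bubble-slots: 32

Answer: 32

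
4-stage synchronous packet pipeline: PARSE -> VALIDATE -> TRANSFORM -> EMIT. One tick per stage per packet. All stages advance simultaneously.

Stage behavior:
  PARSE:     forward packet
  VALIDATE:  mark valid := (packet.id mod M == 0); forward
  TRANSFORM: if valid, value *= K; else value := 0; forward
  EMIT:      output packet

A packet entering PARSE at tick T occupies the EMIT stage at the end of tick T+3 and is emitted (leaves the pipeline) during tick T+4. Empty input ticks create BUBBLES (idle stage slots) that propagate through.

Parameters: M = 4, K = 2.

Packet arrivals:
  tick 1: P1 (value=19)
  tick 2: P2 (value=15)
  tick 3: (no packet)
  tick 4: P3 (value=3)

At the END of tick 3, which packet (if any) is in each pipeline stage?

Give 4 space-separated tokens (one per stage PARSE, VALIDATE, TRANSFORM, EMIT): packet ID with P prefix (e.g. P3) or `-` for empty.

Answer: - P2 P1 -

Derivation:
Tick 1: [PARSE:P1(v=19,ok=F), VALIDATE:-, TRANSFORM:-, EMIT:-] out:-; in:P1
Tick 2: [PARSE:P2(v=15,ok=F), VALIDATE:P1(v=19,ok=F), TRANSFORM:-, EMIT:-] out:-; in:P2
Tick 3: [PARSE:-, VALIDATE:P2(v=15,ok=F), TRANSFORM:P1(v=0,ok=F), EMIT:-] out:-; in:-
At end of tick 3: ['-', 'P2', 'P1', '-']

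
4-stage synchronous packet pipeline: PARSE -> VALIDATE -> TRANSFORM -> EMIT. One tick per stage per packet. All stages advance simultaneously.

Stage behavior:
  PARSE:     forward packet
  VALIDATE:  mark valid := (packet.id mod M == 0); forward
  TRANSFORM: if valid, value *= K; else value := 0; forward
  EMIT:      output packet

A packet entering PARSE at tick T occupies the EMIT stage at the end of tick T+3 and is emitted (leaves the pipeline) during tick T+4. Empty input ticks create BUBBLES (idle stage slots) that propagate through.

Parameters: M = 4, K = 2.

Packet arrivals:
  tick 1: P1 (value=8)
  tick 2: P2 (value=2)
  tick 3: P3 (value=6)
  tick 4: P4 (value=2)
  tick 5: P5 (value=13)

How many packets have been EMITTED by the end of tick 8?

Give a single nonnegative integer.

Tick 1: [PARSE:P1(v=8,ok=F), VALIDATE:-, TRANSFORM:-, EMIT:-] out:-; in:P1
Tick 2: [PARSE:P2(v=2,ok=F), VALIDATE:P1(v=8,ok=F), TRANSFORM:-, EMIT:-] out:-; in:P2
Tick 3: [PARSE:P3(v=6,ok=F), VALIDATE:P2(v=2,ok=F), TRANSFORM:P1(v=0,ok=F), EMIT:-] out:-; in:P3
Tick 4: [PARSE:P4(v=2,ok=F), VALIDATE:P3(v=6,ok=F), TRANSFORM:P2(v=0,ok=F), EMIT:P1(v=0,ok=F)] out:-; in:P4
Tick 5: [PARSE:P5(v=13,ok=F), VALIDATE:P4(v=2,ok=T), TRANSFORM:P3(v=0,ok=F), EMIT:P2(v=0,ok=F)] out:P1(v=0); in:P5
Tick 6: [PARSE:-, VALIDATE:P5(v=13,ok=F), TRANSFORM:P4(v=4,ok=T), EMIT:P3(v=0,ok=F)] out:P2(v=0); in:-
Tick 7: [PARSE:-, VALIDATE:-, TRANSFORM:P5(v=0,ok=F), EMIT:P4(v=4,ok=T)] out:P3(v=0); in:-
Tick 8: [PARSE:-, VALIDATE:-, TRANSFORM:-, EMIT:P5(v=0,ok=F)] out:P4(v=4); in:-
Emitted by tick 8: ['P1', 'P2', 'P3', 'P4']

Answer: 4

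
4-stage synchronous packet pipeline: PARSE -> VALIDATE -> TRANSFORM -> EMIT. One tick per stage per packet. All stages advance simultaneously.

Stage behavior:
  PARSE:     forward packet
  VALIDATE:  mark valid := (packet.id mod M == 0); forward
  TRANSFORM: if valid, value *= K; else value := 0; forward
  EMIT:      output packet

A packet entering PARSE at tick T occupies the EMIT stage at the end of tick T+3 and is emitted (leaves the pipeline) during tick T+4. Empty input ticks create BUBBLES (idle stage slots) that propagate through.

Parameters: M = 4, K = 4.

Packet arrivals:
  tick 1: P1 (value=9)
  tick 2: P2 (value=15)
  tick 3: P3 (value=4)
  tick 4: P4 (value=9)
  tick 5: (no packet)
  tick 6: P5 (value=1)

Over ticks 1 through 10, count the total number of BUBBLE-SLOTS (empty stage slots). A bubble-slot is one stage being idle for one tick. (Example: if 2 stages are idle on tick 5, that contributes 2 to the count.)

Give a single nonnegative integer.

Tick 1: [PARSE:P1(v=9,ok=F), VALIDATE:-, TRANSFORM:-, EMIT:-] out:-; bubbles=3
Tick 2: [PARSE:P2(v=15,ok=F), VALIDATE:P1(v=9,ok=F), TRANSFORM:-, EMIT:-] out:-; bubbles=2
Tick 3: [PARSE:P3(v=4,ok=F), VALIDATE:P2(v=15,ok=F), TRANSFORM:P1(v=0,ok=F), EMIT:-] out:-; bubbles=1
Tick 4: [PARSE:P4(v=9,ok=F), VALIDATE:P3(v=4,ok=F), TRANSFORM:P2(v=0,ok=F), EMIT:P1(v=0,ok=F)] out:-; bubbles=0
Tick 5: [PARSE:-, VALIDATE:P4(v=9,ok=T), TRANSFORM:P3(v=0,ok=F), EMIT:P2(v=0,ok=F)] out:P1(v=0); bubbles=1
Tick 6: [PARSE:P5(v=1,ok=F), VALIDATE:-, TRANSFORM:P4(v=36,ok=T), EMIT:P3(v=0,ok=F)] out:P2(v=0); bubbles=1
Tick 7: [PARSE:-, VALIDATE:P5(v=1,ok=F), TRANSFORM:-, EMIT:P4(v=36,ok=T)] out:P3(v=0); bubbles=2
Tick 8: [PARSE:-, VALIDATE:-, TRANSFORM:P5(v=0,ok=F), EMIT:-] out:P4(v=36); bubbles=3
Tick 9: [PARSE:-, VALIDATE:-, TRANSFORM:-, EMIT:P5(v=0,ok=F)] out:-; bubbles=3
Tick 10: [PARSE:-, VALIDATE:-, TRANSFORM:-, EMIT:-] out:P5(v=0); bubbles=4
Total bubble-slots: 20

Answer: 20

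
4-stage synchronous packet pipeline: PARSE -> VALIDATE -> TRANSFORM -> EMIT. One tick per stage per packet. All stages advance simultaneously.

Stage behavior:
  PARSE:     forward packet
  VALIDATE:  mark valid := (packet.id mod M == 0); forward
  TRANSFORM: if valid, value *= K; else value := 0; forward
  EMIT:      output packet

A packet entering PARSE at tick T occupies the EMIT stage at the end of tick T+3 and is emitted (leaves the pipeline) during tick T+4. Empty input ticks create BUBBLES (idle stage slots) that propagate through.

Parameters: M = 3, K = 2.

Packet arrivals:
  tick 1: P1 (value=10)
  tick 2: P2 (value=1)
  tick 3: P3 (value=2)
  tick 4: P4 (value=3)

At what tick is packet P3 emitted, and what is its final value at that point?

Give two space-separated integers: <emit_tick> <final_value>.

Answer: 7 4

Derivation:
Tick 1: [PARSE:P1(v=10,ok=F), VALIDATE:-, TRANSFORM:-, EMIT:-] out:-; in:P1
Tick 2: [PARSE:P2(v=1,ok=F), VALIDATE:P1(v=10,ok=F), TRANSFORM:-, EMIT:-] out:-; in:P2
Tick 3: [PARSE:P3(v=2,ok=F), VALIDATE:P2(v=1,ok=F), TRANSFORM:P1(v=0,ok=F), EMIT:-] out:-; in:P3
Tick 4: [PARSE:P4(v=3,ok=F), VALIDATE:P3(v=2,ok=T), TRANSFORM:P2(v=0,ok=F), EMIT:P1(v=0,ok=F)] out:-; in:P4
Tick 5: [PARSE:-, VALIDATE:P4(v=3,ok=F), TRANSFORM:P3(v=4,ok=T), EMIT:P2(v=0,ok=F)] out:P1(v=0); in:-
Tick 6: [PARSE:-, VALIDATE:-, TRANSFORM:P4(v=0,ok=F), EMIT:P3(v=4,ok=T)] out:P2(v=0); in:-
Tick 7: [PARSE:-, VALIDATE:-, TRANSFORM:-, EMIT:P4(v=0,ok=F)] out:P3(v=4); in:-
Tick 8: [PARSE:-, VALIDATE:-, TRANSFORM:-, EMIT:-] out:P4(v=0); in:-
P3: arrives tick 3, valid=True (id=3, id%3=0), emit tick 7, final value 4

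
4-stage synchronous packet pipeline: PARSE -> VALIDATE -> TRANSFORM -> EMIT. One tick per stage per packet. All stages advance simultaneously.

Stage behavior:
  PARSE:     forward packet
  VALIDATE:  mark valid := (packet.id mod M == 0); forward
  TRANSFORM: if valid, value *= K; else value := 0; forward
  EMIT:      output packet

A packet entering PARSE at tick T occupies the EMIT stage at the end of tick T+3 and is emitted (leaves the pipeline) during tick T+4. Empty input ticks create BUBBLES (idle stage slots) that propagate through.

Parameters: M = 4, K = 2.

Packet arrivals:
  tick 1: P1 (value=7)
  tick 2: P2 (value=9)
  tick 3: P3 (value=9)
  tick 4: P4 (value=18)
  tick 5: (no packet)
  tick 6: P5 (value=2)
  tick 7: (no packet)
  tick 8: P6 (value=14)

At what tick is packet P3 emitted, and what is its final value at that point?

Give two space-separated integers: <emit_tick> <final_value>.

Tick 1: [PARSE:P1(v=7,ok=F), VALIDATE:-, TRANSFORM:-, EMIT:-] out:-; in:P1
Tick 2: [PARSE:P2(v=9,ok=F), VALIDATE:P1(v=7,ok=F), TRANSFORM:-, EMIT:-] out:-; in:P2
Tick 3: [PARSE:P3(v=9,ok=F), VALIDATE:P2(v=9,ok=F), TRANSFORM:P1(v=0,ok=F), EMIT:-] out:-; in:P3
Tick 4: [PARSE:P4(v=18,ok=F), VALIDATE:P3(v=9,ok=F), TRANSFORM:P2(v=0,ok=F), EMIT:P1(v=0,ok=F)] out:-; in:P4
Tick 5: [PARSE:-, VALIDATE:P4(v=18,ok=T), TRANSFORM:P3(v=0,ok=F), EMIT:P2(v=0,ok=F)] out:P1(v=0); in:-
Tick 6: [PARSE:P5(v=2,ok=F), VALIDATE:-, TRANSFORM:P4(v=36,ok=T), EMIT:P3(v=0,ok=F)] out:P2(v=0); in:P5
Tick 7: [PARSE:-, VALIDATE:P5(v=2,ok=F), TRANSFORM:-, EMIT:P4(v=36,ok=T)] out:P3(v=0); in:-
Tick 8: [PARSE:P6(v=14,ok=F), VALIDATE:-, TRANSFORM:P5(v=0,ok=F), EMIT:-] out:P4(v=36); in:P6
Tick 9: [PARSE:-, VALIDATE:P6(v=14,ok=F), TRANSFORM:-, EMIT:P5(v=0,ok=F)] out:-; in:-
Tick 10: [PARSE:-, VALIDATE:-, TRANSFORM:P6(v=0,ok=F), EMIT:-] out:P5(v=0); in:-
Tick 11: [PARSE:-, VALIDATE:-, TRANSFORM:-, EMIT:P6(v=0,ok=F)] out:-; in:-
Tick 12: [PARSE:-, VALIDATE:-, TRANSFORM:-, EMIT:-] out:P6(v=0); in:-
P3: arrives tick 3, valid=False (id=3, id%4=3), emit tick 7, final value 0

Answer: 7 0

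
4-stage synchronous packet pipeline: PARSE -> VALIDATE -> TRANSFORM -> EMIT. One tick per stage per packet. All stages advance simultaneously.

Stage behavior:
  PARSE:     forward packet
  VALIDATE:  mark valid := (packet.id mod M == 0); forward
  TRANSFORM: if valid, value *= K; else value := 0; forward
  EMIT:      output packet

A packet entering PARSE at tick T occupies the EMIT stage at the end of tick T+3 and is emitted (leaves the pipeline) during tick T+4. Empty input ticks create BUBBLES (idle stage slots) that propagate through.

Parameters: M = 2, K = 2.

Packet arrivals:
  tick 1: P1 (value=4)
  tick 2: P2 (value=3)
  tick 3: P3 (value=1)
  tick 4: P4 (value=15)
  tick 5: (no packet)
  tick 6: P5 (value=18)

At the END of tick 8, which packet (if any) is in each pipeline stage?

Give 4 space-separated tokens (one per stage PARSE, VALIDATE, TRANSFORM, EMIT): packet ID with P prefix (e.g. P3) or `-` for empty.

Tick 1: [PARSE:P1(v=4,ok=F), VALIDATE:-, TRANSFORM:-, EMIT:-] out:-; in:P1
Tick 2: [PARSE:P2(v=3,ok=F), VALIDATE:P1(v=4,ok=F), TRANSFORM:-, EMIT:-] out:-; in:P2
Tick 3: [PARSE:P3(v=1,ok=F), VALIDATE:P2(v=3,ok=T), TRANSFORM:P1(v=0,ok=F), EMIT:-] out:-; in:P3
Tick 4: [PARSE:P4(v=15,ok=F), VALIDATE:P3(v=1,ok=F), TRANSFORM:P2(v=6,ok=T), EMIT:P1(v=0,ok=F)] out:-; in:P4
Tick 5: [PARSE:-, VALIDATE:P4(v=15,ok=T), TRANSFORM:P3(v=0,ok=F), EMIT:P2(v=6,ok=T)] out:P1(v=0); in:-
Tick 6: [PARSE:P5(v=18,ok=F), VALIDATE:-, TRANSFORM:P4(v=30,ok=T), EMIT:P3(v=0,ok=F)] out:P2(v=6); in:P5
Tick 7: [PARSE:-, VALIDATE:P5(v=18,ok=F), TRANSFORM:-, EMIT:P4(v=30,ok=T)] out:P3(v=0); in:-
Tick 8: [PARSE:-, VALIDATE:-, TRANSFORM:P5(v=0,ok=F), EMIT:-] out:P4(v=30); in:-
At end of tick 8: ['-', '-', 'P5', '-']

Answer: - - P5 -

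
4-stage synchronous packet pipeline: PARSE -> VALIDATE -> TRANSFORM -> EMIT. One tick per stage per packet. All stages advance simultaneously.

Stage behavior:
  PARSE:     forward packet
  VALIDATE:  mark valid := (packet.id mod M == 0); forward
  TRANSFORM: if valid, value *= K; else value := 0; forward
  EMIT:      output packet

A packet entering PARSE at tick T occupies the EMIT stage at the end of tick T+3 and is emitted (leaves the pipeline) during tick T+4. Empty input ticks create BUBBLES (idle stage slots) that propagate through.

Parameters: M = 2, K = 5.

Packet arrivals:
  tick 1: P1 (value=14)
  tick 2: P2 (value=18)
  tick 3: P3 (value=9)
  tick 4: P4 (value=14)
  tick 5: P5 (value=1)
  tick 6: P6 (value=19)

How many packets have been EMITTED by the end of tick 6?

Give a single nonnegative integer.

Tick 1: [PARSE:P1(v=14,ok=F), VALIDATE:-, TRANSFORM:-, EMIT:-] out:-; in:P1
Tick 2: [PARSE:P2(v=18,ok=F), VALIDATE:P1(v=14,ok=F), TRANSFORM:-, EMIT:-] out:-; in:P2
Tick 3: [PARSE:P3(v=9,ok=F), VALIDATE:P2(v=18,ok=T), TRANSFORM:P1(v=0,ok=F), EMIT:-] out:-; in:P3
Tick 4: [PARSE:P4(v=14,ok=F), VALIDATE:P3(v=9,ok=F), TRANSFORM:P2(v=90,ok=T), EMIT:P1(v=0,ok=F)] out:-; in:P4
Tick 5: [PARSE:P5(v=1,ok=F), VALIDATE:P4(v=14,ok=T), TRANSFORM:P3(v=0,ok=F), EMIT:P2(v=90,ok=T)] out:P1(v=0); in:P5
Tick 6: [PARSE:P6(v=19,ok=F), VALIDATE:P5(v=1,ok=F), TRANSFORM:P4(v=70,ok=T), EMIT:P3(v=0,ok=F)] out:P2(v=90); in:P6
Emitted by tick 6: ['P1', 'P2']

Answer: 2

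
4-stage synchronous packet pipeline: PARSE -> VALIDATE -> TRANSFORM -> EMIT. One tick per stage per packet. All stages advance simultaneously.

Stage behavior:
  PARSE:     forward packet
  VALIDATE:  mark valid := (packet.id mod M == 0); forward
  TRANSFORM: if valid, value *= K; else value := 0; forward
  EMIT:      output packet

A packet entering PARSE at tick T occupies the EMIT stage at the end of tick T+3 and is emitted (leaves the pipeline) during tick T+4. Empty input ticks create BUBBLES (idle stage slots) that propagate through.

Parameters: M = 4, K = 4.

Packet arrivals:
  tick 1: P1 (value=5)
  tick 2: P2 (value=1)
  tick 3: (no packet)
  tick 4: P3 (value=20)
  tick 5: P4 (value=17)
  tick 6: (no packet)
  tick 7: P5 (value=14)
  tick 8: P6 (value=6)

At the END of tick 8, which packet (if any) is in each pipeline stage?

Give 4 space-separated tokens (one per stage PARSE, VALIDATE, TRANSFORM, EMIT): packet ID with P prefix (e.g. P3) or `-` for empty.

Answer: P6 P5 - P4

Derivation:
Tick 1: [PARSE:P1(v=5,ok=F), VALIDATE:-, TRANSFORM:-, EMIT:-] out:-; in:P1
Tick 2: [PARSE:P2(v=1,ok=F), VALIDATE:P1(v=5,ok=F), TRANSFORM:-, EMIT:-] out:-; in:P2
Tick 3: [PARSE:-, VALIDATE:P2(v=1,ok=F), TRANSFORM:P1(v=0,ok=F), EMIT:-] out:-; in:-
Tick 4: [PARSE:P3(v=20,ok=F), VALIDATE:-, TRANSFORM:P2(v=0,ok=F), EMIT:P1(v=0,ok=F)] out:-; in:P3
Tick 5: [PARSE:P4(v=17,ok=F), VALIDATE:P3(v=20,ok=F), TRANSFORM:-, EMIT:P2(v=0,ok=F)] out:P1(v=0); in:P4
Tick 6: [PARSE:-, VALIDATE:P4(v=17,ok=T), TRANSFORM:P3(v=0,ok=F), EMIT:-] out:P2(v=0); in:-
Tick 7: [PARSE:P5(v=14,ok=F), VALIDATE:-, TRANSFORM:P4(v=68,ok=T), EMIT:P3(v=0,ok=F)] out:-; in:P5
Tick 8: [PARSE:P6(v=6,ok=F), VALIDATE:P5(v=14,ok=F), TRANSFORM:-, EMIT:P4(v=68,ok=T)] out:P3(v=0); in:P6
At end of tick 8: ['P6', 'P5', '-', 'P4']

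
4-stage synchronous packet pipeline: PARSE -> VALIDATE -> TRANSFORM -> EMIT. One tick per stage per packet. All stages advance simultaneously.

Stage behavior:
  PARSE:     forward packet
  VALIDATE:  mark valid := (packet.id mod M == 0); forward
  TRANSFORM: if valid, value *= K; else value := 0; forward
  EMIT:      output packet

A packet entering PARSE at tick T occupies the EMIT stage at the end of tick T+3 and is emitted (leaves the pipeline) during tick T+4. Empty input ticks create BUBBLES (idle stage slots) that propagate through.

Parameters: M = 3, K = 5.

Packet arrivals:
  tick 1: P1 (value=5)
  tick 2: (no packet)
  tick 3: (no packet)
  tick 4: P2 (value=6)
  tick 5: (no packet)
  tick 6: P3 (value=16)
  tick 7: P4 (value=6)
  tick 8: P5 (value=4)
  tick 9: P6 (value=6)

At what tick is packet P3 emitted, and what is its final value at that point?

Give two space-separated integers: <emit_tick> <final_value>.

Tick 1: [PARSE:P1(v=5,ok=F), VALIDATE:-, TRANSFORM:-, EMIT:-] out:-; in:P1
Tick 2: [PARSE:-, VALIDATE:P1(v=5,ok=F), TRANSFORM:-, EMIT:-] out:-; in:-
Tick 3: [PARSE:-, VALIDATE:-, TRANSFORM:P1(v=0,ok=F), EMIT:-] out:-; in:-
Tick 4: [PARSE:P2(v=6,ok=F), VALIDATE:-, TRANSFORM:-, EMIT:P1(v=0,ok=F)] out:-; in:P2
Tick 5: [PARSE:-, VALIDATE:P2(v=6,ok=F), TRANSFORM:-, EMIT:-] out:P1(v=0); in:-
Tick 6: [PARSE:P3(v=16,ok=F), VALIDATE:-, TRANSFORM:P2(v=0,ok=F), EMIT:-] out:-; in:P3
Tick 7: [PARSE:P4(v=6,ok=F), VALIDATE:P3(v=16,ok=T), TRANSFORM:-, EMIT:P2(v=0,ok=F)] out:-; in:P4
Tick 8: [PARSE:P5(v=4,ok=F), VALIDATE:P4(v=6,ok=F), TRANSFORM:P3(v=80,ok=T), EMIT:-] out:P2(v=0); in:P5
Tick 9: [PARSE:P6(v=6,ok=F), VALIDATE:P5(v=4,ok=F), TRANSFORM:P4(v=0,ok=F), EMIT:P3(v=80,ok=T)] out:-; in:P6
Tick 10: [PARSE:-, VALIDATE:P6(v=6,ok=T), TRANSFORM:P5(v=0,ok=F), EMIT:P4(v=0,ok=F)] out:P3(v=80); in:-
Tick 11: [PARSE:-, VALIDATE:-, TRANSFORM:P6(v=30,ok=T), EMIT:P5(v=0,ok=F)] out:P4(v=0); in:-
Tick 12: [PARSE:-, VALIDATE:-, TRANSFORM:-, EMIT:P6(v=30,ok=T)] out:P5(v=0); in:-
Tick 13: [PARSE:-, VALIDATE:-, TRANSFORM:-, EMIT:-] out:P6(v=30); in:-
P3: arrives tick 6, valid=True (id=3, id%3=0), emit tick 10, final value 80

Answer: 10 80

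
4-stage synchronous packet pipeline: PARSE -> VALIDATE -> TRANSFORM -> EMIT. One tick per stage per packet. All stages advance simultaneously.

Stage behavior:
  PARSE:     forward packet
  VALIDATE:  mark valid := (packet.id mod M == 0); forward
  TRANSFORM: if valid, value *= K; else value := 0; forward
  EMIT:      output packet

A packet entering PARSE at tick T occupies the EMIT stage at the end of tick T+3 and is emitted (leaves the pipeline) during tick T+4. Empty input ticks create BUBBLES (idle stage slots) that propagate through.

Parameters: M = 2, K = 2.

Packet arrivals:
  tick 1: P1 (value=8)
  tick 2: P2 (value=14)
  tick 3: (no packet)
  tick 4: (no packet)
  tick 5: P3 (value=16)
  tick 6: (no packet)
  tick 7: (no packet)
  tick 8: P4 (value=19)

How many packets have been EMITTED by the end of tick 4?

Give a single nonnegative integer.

Answer: 0

Derivation:
Tick 1: [PARSE:P1(v=8,ok=F), VALIDATE:-, TRANSFORM:-, EMIT:-] out:-; in:P1
Tick 2: [PARSE:P2(v=14,ok=F), VALIDATE:P1(v=8,ok=F), TRANSFORM:-, EMIT:-] out:-; in:P2
Tick 3: [PARSE:-, VALIDATE:P2(v=14,ok=T), TRANSFORM:P1(v=0,ok=F), EMIT:-] out:-; in:-
Tick 4: [PARSE:-, VALIDATE:-, TRANSFORM:P2(v=28,ok=T), EMIT:P1(v=0,ok=F)] out:-; in:-
Emitted by tick 4: []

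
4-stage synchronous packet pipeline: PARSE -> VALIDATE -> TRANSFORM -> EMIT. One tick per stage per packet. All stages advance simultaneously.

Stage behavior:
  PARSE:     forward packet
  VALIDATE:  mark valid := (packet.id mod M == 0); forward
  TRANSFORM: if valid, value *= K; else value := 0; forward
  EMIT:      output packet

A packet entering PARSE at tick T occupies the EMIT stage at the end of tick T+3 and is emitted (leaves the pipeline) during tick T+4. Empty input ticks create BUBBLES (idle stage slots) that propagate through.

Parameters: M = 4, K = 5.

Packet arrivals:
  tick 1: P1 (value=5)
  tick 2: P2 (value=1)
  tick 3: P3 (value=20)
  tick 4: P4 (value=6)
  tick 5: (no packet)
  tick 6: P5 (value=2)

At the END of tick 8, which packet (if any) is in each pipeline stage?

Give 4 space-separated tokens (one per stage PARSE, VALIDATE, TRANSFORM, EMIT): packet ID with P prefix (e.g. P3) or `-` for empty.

Answer: - - P5 -

Derivation:
Tick 1: [PARSE:P1(v=5,ok=F), VALIDATE:-, TRANSFORM:-, EMIT:-] out:-; in:P1
Tick 2: [PARSE:P2(v=1,ok=F), VALIDATE:P1(v=5,ok=F), TRANSFORM:-, EMIT:-] out:-; in:P2
Tick 3: [PARSE:P3(v=20,ok=F), VALIDATE:P2(v=1,ok=F), TRANSFORM:P1(v=0,ok=F), EMIT:-] out:-; in:P3
Tick 4: [PARSE:P4(v=6,ok=F), VALIDATE:P3(v=20,ok=F), TRANSFORM:P2(v=0,ok=F), EMIT:P1(v=0,ok=F)] out:-; in:P4
Tick 5: [PARSE:-, VALIDATE:P4(v=6,ok=T), TRANSFORM:P3(v=0,ok=F), EMIT:P2(v=0,ok=F)] out:P1(v=0); in:-
Tick 6: [PARSE:P5(v=2,ok=F), VALIDATE:-, TRANSFORM:P4(v=30,ok=T), EMIT:P3(v=0,ok=F)] out:P2(v=0); in:P5
Tick 7: [PARSE:-, VALIDATE:P5(v=2,ok=F), TRANSFORM:-, EMIT:P4(v=30,ok=T)] out:P3(v=0); in:-
Tick 8: [PARSE:-, VALIDATE:-, TRANSFORM:P5(v=0,ok=F), EMIT:-] out:P4(v=30); in:-
At end of tick 8: ['-', '-', 'P5', '-']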